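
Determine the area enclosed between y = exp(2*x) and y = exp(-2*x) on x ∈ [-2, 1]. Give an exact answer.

-2 + exp(-4)/2 + exp(-2)/2 + exp(2)/2 + exp(4)/2

The difference (exp(2*x)) - (exp(-2*x)) = exp(2*x) - exp(-2*x) changes sign at x = 0 inside [-2, 1], so split the integral there.
∫[-2,0] (exp(2*x) - exp(-2*x)) dx = -exp(4)/2 - exp(-4)/2 + 1; the area of that piece is -1 + exp(-4)/2 + exp(4)/2.
∫[0,1] (exp(2*x) - exp(-2*x)) dx = -1 + exp(-2)/2 + exp(2)/2.
Total area = (-1 + exp(-4)/2 + exp(4)/2) + (-1 + exp(-2)/2 + exp(2)/2) = -2 + exp(-4)/2 + exp(-2)/2 + exp(2)/2 + exp(4)/2.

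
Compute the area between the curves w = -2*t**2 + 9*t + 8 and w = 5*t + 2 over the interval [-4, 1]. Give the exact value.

194/3

The difference (-2*t**2 + 9*t + 8) - (5*t + 2) = -2*t**2 + 4*t + 6 changes sign at t = -1 inside [-4, 1], so split the integral there.
∫[-4,-1] (-2*t**2 + 4*t + 6) dt = -54; the area of that piece is 54.
∫[-1,1] (-2*t**2 + 4*t + 6) dt = 32/3.
Total area = 54 + 32/3 = 194/3.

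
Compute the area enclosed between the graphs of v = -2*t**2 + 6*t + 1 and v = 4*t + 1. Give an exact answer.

1/3

Set the curves equal: -2*t**2 + 6*t + 1 = 4*t + 1, so -2*t**2 + 2*t = 0, which factors as -2*t*(t - 1) = 0. The curves meet at t = 0, 1.
On [0, 1], v = -2*t**2 + 6*t + 1 is on top; that piece has area ∫[0,1] (-2*t**2 + 2*t) dt = 1/3.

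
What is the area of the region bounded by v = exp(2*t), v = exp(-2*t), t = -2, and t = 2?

The difference (exp(2*t)) - (exp(-2*t)) = exp(2*t) - exp(-2*t) changes sign at t = 0 inside [-2, 2], so split the integral there.
∫[-2,0] (exp(2*t) - exp(-2*t)) dt = -exp(4)/2 - exp(-4)/2 + 1; the area of that piece is -1 + exp(-4)/2 + exp(4)/2.
∫[0,2] (exp(2*t) - exp(-2*t)) dt = -1 + exp(-4)/2 + exp(4)/2.
Total area = (-1 + exp(-4)/2 + exp(4)/2) + (-1 + exp(-4)/2 + exp(4)/2) = -2 + exp(-4) + exp(4).

-2 + exp(-4) + exp(4)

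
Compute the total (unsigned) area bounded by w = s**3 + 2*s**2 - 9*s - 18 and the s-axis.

The curve meets the s-axis where s**3 + 2*s**2 - 9*s - 18 = 0, i.e. (s - 3)*(s + 2)*(s + 3) = 0, at s = -3, -2, 3.
On [-3, -2] the curve lies above the axis; ∫[-3,-2] (s**3 + 2*s**2 - 9*s - 18) ds = 11/12, giving area 11/12.
On [-2, 3] the curve lies below the axis; ∫[-2,3] (s**3 + 2*s**2 - 9*s - 18) ds = -875/12, giving area 875/12.
Total area = 11/12 + 875/12 = 443/6.

443/6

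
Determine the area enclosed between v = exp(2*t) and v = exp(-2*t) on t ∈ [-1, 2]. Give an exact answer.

The difference (exp(2*t)) - (exp(-2*t)) = exp(2*t) - exp(-2*t) changes sign at t = 0 inside [-1, 2], so split the integral there.
∫[-1,0] (exp(2*t) - exp(-2*t)) dt = -exp(2)/2 - exp(-2)/2 + 1; the area of that piece is -1 + exp(-2)/2 + exp(2)/2.
∫[0,2] (exp(2*t) - exp(-2*t)) dt = -1 + exp(-4)/2 + exp(4)/2.
Total area = (-1 + exp(-2)/2 + exp(2)/2) + (-1 + exp(-4)/2 + exp(4)/2) = -2 + exp(-4)/2 + exp(-2)/2 + exp(2)/2 + exp(4)/2.

-2 + exp(-4)/2 + exp(-2)/2 + exp(2)/2 + exp(4)/2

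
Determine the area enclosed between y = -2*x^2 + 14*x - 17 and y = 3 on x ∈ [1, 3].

The difference (-2*x^2 + 14*x - 17) - (3) = -2*x^2 + 14*x - 20 changes sign at x = 2 inside [1, 3], so split the integral there.
∫[1,2] (-2*x^2 + 14*x - 20) dx = -11/3; the area of that piece is 11/3.
∫[2,3] (-2*x^2 + 14*x - 20) dx = 7/3.
Total area = 11/3 + 7/3 = 6.

6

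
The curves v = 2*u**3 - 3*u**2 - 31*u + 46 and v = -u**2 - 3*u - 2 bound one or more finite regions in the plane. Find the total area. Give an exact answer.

Set the curves equal: 2*u**3 - 3*u**2 - 31*u + 46 = -u**2 - 3*u - 2, so 2*u**3 - 2*u**2 - 28*u + 48 = 0, which factors as 2*(u - 3)*(u - 2)*(u + 4) = 0. The curves meet at u = -4, 2, 3.
On [-4, 2], v = 2*u**3 - 3*u**2 - 31*u + 46 is on top; that piece has area ∫[-4,2] (2*u**3 - 2*u**2 - 28*u + 48) du = 288.
On [2, 3], v = -u**2 - 3*u - 2 is on top; that piece has area ∫[2,3] (-(2*u**3 - 2*u**2 - 28*u + 48)) du = 13/6.
Total enclosed area = 288 + 13/6 = 1741/6.

1741/6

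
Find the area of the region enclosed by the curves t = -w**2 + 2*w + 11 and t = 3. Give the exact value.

36

Both boundary curves give t as a function of w, so integrate with respect to w. Setting them equal: -w**2 + 2*w + 8 = 0, i.e. -(w - 4)*(w + 2) = 0, so they meet at w = -2, 4.
For w in [-2, 4], t = -w**2 + 2*w + 11 is on the right; area = ∫[-2,4] (-w**2 + 2*w + 8) dw = 36.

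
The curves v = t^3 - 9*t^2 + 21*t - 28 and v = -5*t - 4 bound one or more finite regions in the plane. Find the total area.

Set the curves equal: t^3 - 9*t^2 + 21*t - 28 = -5*t - 4, so t^3 - 9*t^2 + 26*t - 24 = 0, which factors as (t - 4)*(t - 3)*(t - 2) = 0. The curves meet at t = 2, 3, 4.
On [2, 3], v = t^3 - 9*t^2 + 21*t - 28 is on top; that piece has area ∫[2,3] (t^3 - 9*t^2 + 26*t - 24) dt = 1/4.
On [3, 4], v = -5*t - 4 is on top; that piece has area ∫[3,4] (-(t^3 - 9*t^2 + 26*t - 24)) dt = 1/4.
Total enclosed area = 1/4 + 1/4 = 1/2.

1/2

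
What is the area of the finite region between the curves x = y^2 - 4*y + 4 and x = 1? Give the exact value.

Both boundary curves give x as a function of y, so integrate with respect to y. Setting them equal: y^2 - 4*y + 3 = 0, i.e. (y - 3)*(y - 1) = 0, so they meet at y = 1, 3.
For y in [1, 3], x = y^2 - 4*y + 4 is on the left; area = ∫[1,3] (-(y^2 - 4*y + 3)) dy = 4/3.

4/3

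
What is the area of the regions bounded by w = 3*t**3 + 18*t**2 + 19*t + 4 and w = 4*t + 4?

393/4

Set the curves equal: 3*t**3 + 18*t**2 + 19*t + 4 = 4*t + 4, so 3*t**3 + 18*t**2 + 15*t = 0, which factors as 3*t*(t + 1)*(t + 5) = 0. The curves meet at t = -5, -1, 0.
On [-5, -1], w = 3*t**3 + 18*t**2 + 19*t + 4 is on top; that piece has area ∫[-5,-1] (3*t**3 + 18*t**2 + 15*t) dt = 96.
On [-1, 0], w = 4*t + 4 is on top; that piece has area ∫[-1,0] (-(3*t**3 + 18*t**2 + 15*t)) dt = 9/4.
Total enclosed area = 96 + 9/4 = 393/4.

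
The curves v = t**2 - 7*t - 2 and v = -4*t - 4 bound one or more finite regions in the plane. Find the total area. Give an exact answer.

1/6

Set the curves equal: t**2 - 7*t - 2 = -4*t - 4, so t**2 - 3*t + 2 = 0, which factors as (t - 2)*(t - 1) = 0. The curves meet at t = 1, 2.
On [1, 2], v = -4*t - 4 is on top; that piece has area ∫[1,2] (-(t**2 - 3*t + 2)) dt = 1/6.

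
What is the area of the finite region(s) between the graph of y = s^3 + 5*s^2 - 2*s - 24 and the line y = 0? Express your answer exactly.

443/6

The curve meets the s-axis where s^3 + 5*s^2 - 2*s - 24 = 0, i.e. (s - 2)*(s + 3)*(s + 4) = 0, at s = -4, -3, 2.
On [-4, -3] the curve lies above the axis; ∫[-4,-3] (s^3 + 5*s^2 - 2*s - 24) ds = 11/12, giving area 11/12.
On [-3, 2] the curve lies below the axis; ∫[-3,2] (s^3 + 5*s^2 - 2*s - 24) ds = -875/12, giving area 875/12.
Total area = 11/12 + 875/12 = 443/6.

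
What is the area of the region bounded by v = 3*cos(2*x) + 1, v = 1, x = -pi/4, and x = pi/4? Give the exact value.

3

On [-pi/4, pi/4], (3*cos(2*x) + 1) - (1) = 3*cos(2*x) is ≥ 0 throughout, so the area is a single integral of |3*cos(2*x)|.
∫[-pi/4,pi/4] (3*cos(2*x)) dx = 3.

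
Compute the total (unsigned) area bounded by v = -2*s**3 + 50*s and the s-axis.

The curve meets the s-axis where -2*s**3 + 50*s = 0, i.e. -2*s*(s - 5)*(s + 5) = 0, at s = -5, 0, 5.
On [-5, 0] the curve lies below the axis; ∫[-5,0] (-2*s**3 + 50*s) ds = -625/2, giving area 625/2.
On [0, 5] the curve lies above the axis; ∫[0,5] (-2*s**3 + 50*s) ds = 625/2, giving area 625/2.
Total area = 625/2 + 625/2 = 625.

625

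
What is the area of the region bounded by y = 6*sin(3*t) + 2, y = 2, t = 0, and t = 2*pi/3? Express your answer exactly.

8

The difference (6*sin(3*t) + 2) - (2) = 6*sin(3*t) changes sign at t = pi/3 inside [0, 2*pi/3], so split the integral there.
∫[0,pi/3] (6*sin(3*t)) dt = 4.
∫[pi/3,2*pi/3] (6*sin(3*t)) dt = -4; the area of that piece is 4.
Total area = 4 + 4 = 8.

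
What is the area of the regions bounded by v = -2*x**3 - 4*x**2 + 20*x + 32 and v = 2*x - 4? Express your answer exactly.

Set the curves equal: -2*x**3 - 4*x**2 + 20*x + 32 = 2*x - 4, so -2*x**3 - 4*x**2 + 18*x + 36 = 0, which factors as -2*(x - 3)*(x + 2)*(x + 3) = 0. The curves meet at x = -3, -2, 3.
On [-3, -2], v = 2*x - 4 is on top; that piece has area ∫[-3,-2] (-(-2*x**3 - 4*x**2 + 18*x + 36)) dx = 11/6.
On [-2, 3], v = -2*x**3 - 4*x**2 + 20*x + 32 is on top; that piece has area ∫[-2,3] (-2*x**3 - 4*x**2 + 18*x + 36) dx = 875/6.
Total enclosed area = 11/6 + 875/6 = 443/3.

443/3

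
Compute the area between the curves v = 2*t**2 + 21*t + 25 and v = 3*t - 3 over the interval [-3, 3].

638/3

The difference (2*t**2 + 21*t + 25) - (3*t - 3) = 2*t**2 + 18*t + 28 changes sign at t = -2 inside [-3, 3], so split the integral there.
∫[-3,-2] (2*t**2 + 18*t + 28) dt = -13/3; the area of that piece is 13/3.
∫[-2,3] (2*t**2 + 18*t + 28) dt = 625/3.
Total area = 13/3 + 625/3 = 638/3.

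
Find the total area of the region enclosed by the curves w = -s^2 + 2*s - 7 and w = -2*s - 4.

4/3

Set the curves equal: -s^2 + 2*s - 7 = -2*s - 4, so -s^2 + 4*s - 3 = 0, which factors as -(s - 3)*(s - 1) = 0. The curves meet at s = 1, 3.
On [1, 3], w = -s^2 + 2*s - 7 is on top; that piece has area ∫[1,3] (-s^2 + 4*s - 3) ds = 4/3.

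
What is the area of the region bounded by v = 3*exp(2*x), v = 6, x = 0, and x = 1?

The difference (3*exp(2*x)) - (6) = 3*exp(2*x) - 6 changes sign at x = log(2)/2 inside [0, 1], so split the integral there.
∫[0,log(2)/2] (3*exp(2*x) - 6) dx = 3/2 - log(8); the area of that piece is -3/2 + log(8).
∫[log(2)/2,1] (3*exp(2*x) - 6) dx = -9 + 3*log(2) + 3*exp(2)/2.
Total area = (-3/2 + log(8)) + (-9 + 3*log(2) + 3*exp(2)/2) = -21/2 + 6*log(2) + 3*exp(2)/2.

-21/2 + 6*log(2) + 3*exp(2)/2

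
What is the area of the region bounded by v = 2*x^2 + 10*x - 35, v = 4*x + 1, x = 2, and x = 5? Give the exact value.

149/3

The difference (2*x^2 + 10*x - 35) - (4*x + 1) = 2*x^2 + 6*x - 36 changes sign at x = 3 inside [2, 5], so split the integral there.
∫[2,3] (2*x^2 + 6*x - 36) dx = -25/3; the area of that piece is 25/3.
∫[3,5] (2*x^2 + 6*x - 36) dx = 124/3.
Total area = 25/3 + 124/3 = 149/3.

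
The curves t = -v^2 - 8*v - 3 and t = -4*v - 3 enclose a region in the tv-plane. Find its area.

Both boundary curves give t as a function of v, so integrate with respect to v. Setting them equal: -v^2 - 4*v = 0, i.e. -v*(v + 4) = 0, so they meet at v = -4, 0.
For v in [-4, 0], t = -v^2 - 8*v - 3 is on the right; area = ∫[-4,0] (-v^2 - 4*v) dv = 32/3.

32/3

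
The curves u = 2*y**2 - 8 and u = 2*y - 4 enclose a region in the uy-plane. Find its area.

9

Both boundary curves give u as a function of y, so integrate with respect to y. Setting them equal: 2*y**2 - 2*y - 4 = 0, i.e. 2*(y - 2)*(y + 1) = 0, so they meet at y = -1, 2.
For y in [-1, 2], u = 2*y**2 - 8 is on the left; area = ∫[-1,2] (-(2*y**2 - 2*y - 4)) dy = 9.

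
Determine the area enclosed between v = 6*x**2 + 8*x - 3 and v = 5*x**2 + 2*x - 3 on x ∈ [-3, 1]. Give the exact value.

The difference (6*x**2 + 8*x - 3) - (5*x**2 + 2*x - 3) = x**2 + 6*x changes sign at x = 0 inside [-3, 1], so split the integral there.
∫[-3,0] (x**2 + 6*x) dx = -18; the area of that piece is 18.
∫[0,1] (x**2 + 6*x) dx = 10/3.
Total area = 18 + 10/3 = 64/3.

64/3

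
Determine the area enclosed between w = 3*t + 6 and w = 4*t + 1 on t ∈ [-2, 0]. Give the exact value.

On [-2, 0], (3*t + 6) - (4*t + 1) = -t + 5 is ≥ 0 throughout, so the area is a single integral of |-t + 5|.
∫[-2,0] (-t + 5) dt = 12.

12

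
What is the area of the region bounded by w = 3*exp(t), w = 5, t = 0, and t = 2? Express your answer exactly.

The difference (3*exp(t)) - (5) = 3*exp(t) - 5 changes sign at t = log(5/3) inside [0, 2], so split the integral there.
∫[0,log(5/3)] (3*exp(t) - 5) dt = log(243/3125) + 2; the area of that piece is -2 + log(3125/243).
∫[log(5/3),2] (3*exp(t) - 5) dt = -15 - 5*log(3) + 5*log(5) + 3*exp(2).
Total area = (-2 + log(3125/243)) + (-15 - 5*log(3) + 5*log(5) + 3*exp(2)) = -17 - 10*log(3) + 10*log(5) + 3*exp(2).

-17 - 10*log(3) + 10*log(5) + 3*exp(2)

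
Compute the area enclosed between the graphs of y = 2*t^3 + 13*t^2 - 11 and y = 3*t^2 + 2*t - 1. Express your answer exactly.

296/3

Set the curves equal: 2*t^3 + 13*t^2 - 11 = 3*t^2 + 2*t - 1, so 2*t^3 + 10*t^2 - 2*t - 10 = 0, which factors as 2*(t - 1)*(t + 1)*(t + 5) = 0. The curves meet at t = -5, -1, 1.
On [-5, -1], y = 2*t^3 + 13*t^2 - 11 is on top; that piece has area ∫[-5,-1] (2*t^3 + 10*t^2 - 2*t - 10) dt = 256/3.
On [-1, 1], y = 3*t^2 + 2*t - 1 is on top; that piece has area ∫[-1,1] (-(2*t^3 + 10*t^2 - 2*t - 10)) dt = 40/3.
Total enclosed area = 256/3 + 40/3 = 296/3.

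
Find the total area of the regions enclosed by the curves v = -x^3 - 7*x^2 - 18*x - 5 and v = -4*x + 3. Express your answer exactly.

37/12

Set the curves equal: -x^3 - 7*x^2 - 18*x - 5 = -4*x + 3, so -x^3 - 7*x^2 - 14*x - 8 = 0, which factors as -(x + 1)*(x + 2)*(x + 4) = 0. The curves meet at x = -4, -2, -1.
On [-4, -2], v = -4*x + 3 is on top; that piece has area ∫[-4,-2] (-(-x^3 - 7*x^2 - 14*x - 8)) dx = 8/3.
On [-2, -1], v = -x^3 - 7*x^2 - 18*x - 5 is on top; that piece has area ∫[-2,-1] (-x^3 - 7*x^2 - 14*x - 8) dx = 5/12.
Total enclosed area = 8/3 + 5/12 = 37/12.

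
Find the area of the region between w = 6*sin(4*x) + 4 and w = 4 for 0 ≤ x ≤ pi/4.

3

On [0, pi/4], (6*sin(4*x) + 4) - (4) = 6*sin(4*x) is ≥ 0 throughout, so the area is a single integral of |6*sin(4*x)|.
∫[0,pi/4] (6*sin(4*x)) dx = 3.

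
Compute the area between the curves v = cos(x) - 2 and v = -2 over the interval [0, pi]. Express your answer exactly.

The difference (cos(x) - 2) - (-2) = cos(x) changes sign at x = pi/2 inside [0, pi], so split the integral there.
∫[0,pi/2] (cos(x)) dx = 1.
∫[pi/2,pi] (cos(x)) dx = -1; the area of that piece is 1.
Total area = 1 + 1 = 2.

2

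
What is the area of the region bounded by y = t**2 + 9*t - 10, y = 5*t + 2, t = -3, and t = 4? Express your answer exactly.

The difference (t**2 + 9*t - 10) - (5*t + 2) = t**2 + 4*t - 12 changes sign at t = 2 inside [-3, 4], so split the integral there.
∫[-3,2] (t**2 + 4*t - 12) dt = -175/3; the area of that piece is 175/3.
∫[2,4] (t**2 + 4*t - 12) dt = 56/3.
Total area = 175/3 + 56/3 = 77.

77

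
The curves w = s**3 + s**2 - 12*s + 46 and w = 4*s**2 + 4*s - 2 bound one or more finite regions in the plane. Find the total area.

Set the curves equal: s**3 + s**2 - 12*s + 46 = 4*s**2 + 4*s - 2, so s**3 - 3*s**2 - 16*s + 48 = 0, which factors as (s - 4)*(s - 3)*(s + 4) = 0. The curves meet at s = -4, 3, 4.
On [-4, 3], w = s**3 + s**2 - 12*s + 46 is on top; that piece has area ∫[-4,3] (s**3 - 3*s**2 - 16*s + 48) ds = 1029/4.
On [3, 4], w = 4*s**2 + 4*s - 2 is on top; that piece has area ∫[3,4] (-(s**3 - 3*s**2 - 16*s + 48)) ds = 5/4.
Total enclosed area = 1029/4 + 5/4 = 517/2.

517/2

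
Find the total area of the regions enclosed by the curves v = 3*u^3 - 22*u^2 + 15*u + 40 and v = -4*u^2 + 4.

Set the curves equal: 3*u^3 - 22*u^2 + 15*u + 40 = -4*u^2 + 4, so 3*u^3 - 18*u^2 + 15*u + 36 = 0, which factors as 3*(u - 4)*(u - 3)*(u + 1) = 0. The curves meet at u = -1, 3, 4.
On [-1, 3], v = 3*u^3 - 22*u^2 + 15*u + 40 is on top; that piece has area ∫[-1,3] (3*u^3 - 18*u^2 + 15*u + 36) du = 96.
On [3, 4], v = -4*u^2 + 4 is on top; that piece has area ∫[3,4] (-(3*u^3 - 18*u^2 + 15*u + 36)) du = 9/4.
Total enclosed area = 96 + 9/4 = 393/4.

393/4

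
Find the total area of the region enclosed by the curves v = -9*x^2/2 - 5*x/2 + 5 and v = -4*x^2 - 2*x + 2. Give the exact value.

125/12

Set the curves equal: -9*x^2/2 - 5*x/2 + 5 = -4*x^2 - 2*x + 2, so -x^2/2 - x/2 + 3 = 0, which factors as -(x - 2)*(x + 3)/2 = 0. The curves meet at x = -3, 2.
On [-3, 2], v = -9*x^2/2 - 5*x/2 + 5 is on top; that piece has area ∫[-3,2] (-x^2/2 - x/2 + 3) dx = 125/12.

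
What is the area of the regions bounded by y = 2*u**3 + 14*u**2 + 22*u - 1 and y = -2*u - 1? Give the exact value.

71/3

Set the curves equal: 2*u**3 + 14*u**2 + 22*u - 1 = -2*u - 1, so 2*u**3 + 14*u**2 + 24*u = 0, which factors as 2*u*(u + 3)*(u + 4) = 0. The curves meet at u = -4, -3, 0.
On [-4, -3], y = 2*u**3 + 14*u**2 + 22*u - 1 is on top; that piece has area ∫[-4,-3] (2*u**3 + 14*u**2 + 24*u) du = 7/6.
On [-3, 0], y = -2*u - 1 is on top; that piece has area ∫[-3,0] (-(2*u**3 + 14*u**2 + 24*u)) du = 45/2.
Total enclosed area = 7/6 + 45/2 = 71/3.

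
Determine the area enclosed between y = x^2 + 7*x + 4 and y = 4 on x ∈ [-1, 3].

131/3

The difference (x^2 + 7*x + 4) - (4) = x^2 + 7*x changes sign at x = 0 inside [-1, 3], so split the integral there.
∫[-1,0] (x^2 + 7*x) dx = -19/6; the area of that piece is 19/6.
∫[0,3] (x^2 + 7*x) dx = 81/2.
Total area = 19/6 + 81/2 = 131/3.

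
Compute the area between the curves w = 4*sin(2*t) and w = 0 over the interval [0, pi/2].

4

On [0, pi/2], (4*sin(2*t)) - (0) = 4*sin(2*t) is ≥ 0 throughout, so the area is a single integral of |4*sin(2*t)|.
∫[0,pi/2] (4*sin(2*t)) dt = 4.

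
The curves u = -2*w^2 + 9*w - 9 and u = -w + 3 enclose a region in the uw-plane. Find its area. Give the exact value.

Both boundary curves give u as a function of w, so integrate with respect to w. Setting them equal: -2*w^2 + 10*w - 12 = 0, i.e. -2*(w - 3)*(w - 2) = 0, so they meet at w = 2, 3.
For w in [2, 3], u = -2*w^2 + 9*w - 9 is on the right; area = ∫[2,3] (-2*w^2 + 10*w - 12) dw = 1/3.

1/3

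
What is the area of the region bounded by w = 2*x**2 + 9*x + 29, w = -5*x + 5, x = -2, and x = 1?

On [-2, 1], (2*x**2 + 9*x + 29) - (-5*x + 5) = 2*x**2 + 14*x + 24 is ≥ 0 throughout, so the area is a single integral of |2*x**2 + 14*x + 24|.
∫[-2,1] (2*x**2 + 14*x + 24) dx = 57.

57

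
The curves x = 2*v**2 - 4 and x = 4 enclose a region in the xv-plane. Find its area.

Both boundary curves give x as a function of v, so integrate with respect to v. Setting them equal: 2*v**2 - 8 = 0, i.e. 2*(v - 2)*(v + 2) = 0, so they meet at v = -2, 2.
For v in [-2, 2], x = 2*v**2 - 4 is on the left; area = ∫[-2,2] (-(2*v**2 - 8)) dv = 64/3.

64/3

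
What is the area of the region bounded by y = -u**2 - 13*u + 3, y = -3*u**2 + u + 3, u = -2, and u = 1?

119/3

The difference (-u**2 - 13*u + 3) - (-3*u**2 + u + 3) = 2*u**2 - 14*u changes sign at u = 0 inside [-2, 1], so split the integral there.
∫[-2,0] (2*u**2 - 14*u) du = 100/3.
∫[0,1] (2*u**2 - 14*u) du = -19/3; the area of that piece is 19/3.
Total area = 100/3 + 19/3 = 119/3.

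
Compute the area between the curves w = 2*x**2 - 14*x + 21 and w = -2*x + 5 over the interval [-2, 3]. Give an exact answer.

The difference (2*x**2 - 14*x + 21) - (-2*x + 5) = 2*x**2 - 12*x + 16 changes sign at x = 2 inside [-2, 3], so split the integral there.
∫[-2,2] (2*x**2 - 12*x + 16) dx = 224/3.
∫[2,3] (2*x**2 - 12*x + 16) dx = -4/3; the area of that piece is 4/3.
Total area = 224/3 + 4/3 = 76.

76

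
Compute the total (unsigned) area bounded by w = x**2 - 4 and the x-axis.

32/3

The curve meets the x-axis where x**2 - 4 = 0, i.e. (x - 2)*(x + 2) = 0, at x = -2, 2.
On [-2, 2] the curve lies below the axis; ∫[-2,2] (x**2 - 4) dx = -32/3, giving area 32/3.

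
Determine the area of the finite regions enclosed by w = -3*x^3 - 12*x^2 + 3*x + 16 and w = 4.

253/4

Set the curves equal: -3*x^3 - 12*x^2 + 3*x + 16 = 4, so -3*x^3 - 12*x^2 + 3*x + 12 = 0, which factors as -3*(x - 1)*(x + 1)*(x + 4) = 0. The curves meet at x = -4, -1, 1.
On [-4, -1], w = 4 is on top; that piece has area ∫[-4,-1] (-(-3*x^3 - 12*x^2 + 3*x + 12)) dx = 189/4.
On [-1, 1], w = -3*x^3 - 12*x^2 + 3*x + 16 is on top; that piece has area ∫[-1,1] (-3*x^3 - 12*x^2 + 3*x + 12) dx = 16.
Total enclosed area = 189/4 + 16 = 253/4.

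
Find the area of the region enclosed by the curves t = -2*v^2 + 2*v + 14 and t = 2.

125/3

Both boundary curves give t as a function of v, so integrate with respect to v. Setting them equal: -2*v^2 + 2*v + 12 = 0, i.e. -2*(v - 3)*(v + 2) = 0, so they meet at v = -2, 3.
For v in [-2, 3], t = -2*v^2 + 2*v + 14 is on the right; area = ∫[-2,3] (-2*v^2 + 2*v + 12) dv = 125/3.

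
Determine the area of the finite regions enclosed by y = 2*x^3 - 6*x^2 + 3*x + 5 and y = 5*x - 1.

Set the curves equal: 2*x^3 - 6*x^2 + 3*x + 5 = 5*x - 1, so 2*x^3 - 6*x^2 - 2*x + 6 = 0, which factors as 2*(x - 3)*(x - 1)*(x + 1) = 0. The curves meet at x = -1, 1, 3.
On [-1, 1], y = 2*x^3 - 6*x^2 + 3*x + 5 is on top; that piece has area ∫[-1,1] (2*x^3 - 6*x^2 - 2*x + 6) dx = 8.
On [1, 3], y = 5*x - 1 is on top; that piece has area ∫[1,3] (-(2*x^3 - 6*x^2 - 2*x + 6)) dx = 8.
Total enclosed area = 8 + 8 = 16.

16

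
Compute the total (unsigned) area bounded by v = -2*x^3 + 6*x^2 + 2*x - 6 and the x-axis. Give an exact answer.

16

The curve meets the x-axis where -2*x^3 + 6*x^2 + 2*x - 6 = 0, i.e. -2*(x - 3)*(x - 1)*(x + 1) = 0, at x = -1, 1, 3.
On [-1, 1] the curve lies below the axis; ∫[-1,1] (-2*x^3 + 6*x^2 + 2*x - 6) dx = -8, giving area 8.
On [1, 3] the curve lies above the axis; ∫[1,3] (-2*x^3 + 6*x^2 + 2*x - 6) dx = 8, giving area 8.
Total area = 8 + 8 = 16.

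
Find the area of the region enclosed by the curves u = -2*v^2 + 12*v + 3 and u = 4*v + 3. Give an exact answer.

64/3

Both boundary curves give u as a function of v, so integrate with respect to v. Setting them equal: -2*v^2 + 8*v = 0, i.e. -2*v*(v - 4) = 0, so they meet at v = 0, 4.
For v in [0, 4], u = -2*v^2 + 12*v + 3 is on the right; area = ∫[0,4] (-2*v^2 + 8*v) dv = 64/3.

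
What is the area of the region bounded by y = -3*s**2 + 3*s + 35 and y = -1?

Set the curves equal: -3*s**2 + 3*s + 35 = -1, so -3*s**2 + 3*s + 36 = 0, which factors as -3*(s - 4)*(s + 3) = 0. The curves meet at s = -3, 4.
On [-3, 4], y = -3*s**2 + 3*s + 35 is on top; that piece has area ∫[-3,4] (-3*s**2 + 3*s + 36) ds = 343/2.

343/2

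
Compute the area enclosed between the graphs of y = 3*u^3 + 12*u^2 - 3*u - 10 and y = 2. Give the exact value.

253/4

Set the curves equal: 3*u^3 + 12*u^2 - 3*u - 10 = 2, so 3*u^3 + 12*u^2 - 3*u - 12 = 0, which factors as 3*(u - 1)*(u + 1)*(u + 4) = 0. The curves meet at u = -4, -1, 1.
On [-4, -1], y = 3*u^3 + 12*u^2 - 3*u - 10 is on top; that piece has area ∫[-4,-1] (3*u^3 + 12*u^2 - 3*u - 12) du = 189/4.
On [-1, 1], y = 2 is on top; that piece has area ∫[-1,1] (-(3*u^3 + 12*u^2 - 3*u - 12)) du = 16.
Total enclosed area = 189/4 + 16 = 253/4.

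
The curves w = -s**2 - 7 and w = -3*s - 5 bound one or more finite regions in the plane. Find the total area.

Set the curves equal: -s**2 - 7 = -3*s - 5, so -s**2 + 3*s - 2 = 0, which factors as -(s - 2)*(s - 1) = 0. The curves meet at s = 1, 2.
On [1, 2], w = -s**2 - 7 is on top; that piece has area ∫[1,2] (-s**2 + 3*s - 2) ds = 1/6.

1/6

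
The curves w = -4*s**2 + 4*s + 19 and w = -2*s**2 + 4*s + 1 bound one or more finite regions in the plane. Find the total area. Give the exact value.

Set the curves equal: -4*s**2 + 4*s + 19 = -2*s**2 + 4*s + 1, so -2*s**2 + 18 = 0, which factors as -2*(s - 3)*(s + 3) = 0. The curves meet at s = -3, 3.
On [-3, 3], w = -4*s**2 + 4*s + 19 is on top; that piece has area ∫[-3,3] (-2*s**2 + 18) ds = 72.

72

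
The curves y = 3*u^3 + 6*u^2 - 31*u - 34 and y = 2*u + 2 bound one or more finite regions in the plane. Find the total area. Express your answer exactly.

937/4

Set the curves equal: 3*u^3 + 6*u^2 - 31*u - 34 = 2*u + 2, so 3*u^3 + 6*u^2 - 33*u - 36 = 0, which factors as 3*(u - 3)*(u + 1)*(u + 4) = 0. The curves meet at u = -4, -1, 3.
On [-4, -1], y = 3*u^3 + 6*u^2 - 31*u - 34 is on top; that piece has area ∫[-4,-1] (3*u^3 + 6*u^2 - 33*u - 36) du = 297/4.
On [-1, 3], y = 2*u + 2 is on top; that piece has area ∫[-1,3] (-(3*u^3 + 6*u^2 - 33*u - 36)) du = 160.
Total enclosed area = 297/4 + 160 = 937/4.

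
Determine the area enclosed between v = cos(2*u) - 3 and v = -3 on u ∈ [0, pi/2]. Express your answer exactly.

1

The difference (cos(2*u) - 3) - (-3) = cos(2*u) changes sign at u = pi/4 inside [0, pi/2], so split the integral there.
∫[0,pi/4] (cos(2*u)) du = 1/2.
∫[pi/4,pi/2] (cos(2*u)) du = -1/2; the area of that piece is 1/2.
Total area = 1/2 + 1/2 = 1.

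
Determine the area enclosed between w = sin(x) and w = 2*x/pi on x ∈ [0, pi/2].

On [0, pi/2], (sin(x)) - (2*x/pi) = -2*x/pi + sin(x) is ≥ 0 throughout, so the area is a single integral of |-2*x/pi + sin(x)|.
∫[0,pi/2] (-2*x/pi + sin(x)) dx = 1 - pi/4.

1 - pi/4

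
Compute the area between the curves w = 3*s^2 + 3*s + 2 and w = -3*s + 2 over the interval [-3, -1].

The difference (3*s^2 + 3*s + 2) - (-3*s + 2) = 3*s^2 + 6*s changes sign at s = -2 inside [-3, -1], so split the integral there.
∫[-3,-2] (3*s^2 + 6*s) ds = 4.
∫[-2,-1] (3*s^2 + 6*s) ds = -2; the area of that piece is 2.
Total area = 4 + 2 = 6.

6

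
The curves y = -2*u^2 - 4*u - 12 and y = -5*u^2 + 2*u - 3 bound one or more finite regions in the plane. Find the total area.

32

Set the curves equal: -2*u^2 - 4*u - 12 = -5*u^2 + 2*u - 3, so 3*u^2 - 6*u - 9 = 0, which factors as 3*(u - 3)*(u + 1) = 0. The curves meet at u = -1, 3.
On [-1, 3], y = -5*u^2 + 2*u - 3 is on top; that piece has area ∫[-1,3] (-(3*u^2 - 6*u - 9)) du = 32.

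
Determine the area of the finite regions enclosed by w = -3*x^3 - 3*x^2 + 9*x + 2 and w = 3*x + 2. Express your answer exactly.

37/4

Set the curves equal: -3*x^3 - 3*x^2 + 9*x + 2 = 3*x + 2, so -3*x^3 - 3*x^2 + 6*x = 0, which factors as -3*x*(x - 1)*(x + 2) = 0. The curves meet at x = -2, 0, 1.
On [-2, 0], w = 3*x + 2 is on top; that piece has area ∫[-2,0] (-(-3*x^3 - 3*x^2 + 6*x)) dx = 8.
On [0, 1], w = -3*x^3 - 3*x^2 + 9*x + 2 is on top; that piece has area ∫[0,1] (-3*x^3 - 3*x^2 + 6*x) dx = 5/4.
Total enclosed area = 8 + 5/4 = 37/4.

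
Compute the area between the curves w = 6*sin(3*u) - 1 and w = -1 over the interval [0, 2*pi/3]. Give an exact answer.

The difference (6*sin(3*u) - 1) - (-1) = 6*sin(3*u) changes sign at u = pi/3 inside [0, 2*pi/3], so split the integral there.
∫[0,pi/3] (6*sin(3*u)) du = 4.
∫[pi/3,2*pi/3] (6*sin(3*u)) du = -4; the area of that piece is 4.
Total area = 4 + 4 = 8.

8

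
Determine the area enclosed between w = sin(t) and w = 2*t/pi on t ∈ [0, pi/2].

1 - pi/4

On [0, pi/2], (sin(t)) - (2*t/pi) = -2*t/pi + sin(t) is ≥ 0 throughout, so the area is a single integral of |-2*t/pi + sin(t)|.
∫[0,pi/2] (-2*t/pi + sin(t)) dt = 1 - pi/4.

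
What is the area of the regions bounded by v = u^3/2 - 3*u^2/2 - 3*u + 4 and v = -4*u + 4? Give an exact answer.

Set the curves equal: u^3/2 - 3*u^2/2 - 3*u + 4 = -4*u + 4, so u^3/2 - 3*u^2/2 + u = 0, which factors as u*(u - 2)*(u - 1)/2 = 0. The curves meet at u = 0, 1, 2.
On [0, 1], v = u^3/2 - 3*u^2/2 - 3*u + 4 is on top; that piece has area ∫[0,1] (u^3/2 - 3*u^2/2 + u) du = 1/8.
On [1, 2], v = -4*u + 4 is on top; that piece has area ∫[1,2] (-(u^3/2 - 3*u^2/2 + u)) du = 1/8.
Total enclosed area = 1/8 + 1/8 = 1/4.

1/4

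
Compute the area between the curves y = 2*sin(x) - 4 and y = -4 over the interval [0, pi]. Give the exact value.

4

On [0, pi], (2*sin(x) - 4) - (-4) = 2*sin(x) is ≥ 0 throughout, so the area is a single integral of |2*sin(x)|.
∫[0,pi] (2*sin(x)) dx = 4.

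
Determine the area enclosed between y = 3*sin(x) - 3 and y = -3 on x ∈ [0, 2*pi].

12

The difference (3*sin(x) - 3) - (-3) = 3*sin(x) changes sign at x = pi inside [0, 2*pi], so split the integral there.
∫[0,pi] (3*sin(x)) dx = 6.
∫[pi,2*pi] (3*sin(x)) dx = -6; the area of that piece is 6.
Total area = 6 + 6 = 12.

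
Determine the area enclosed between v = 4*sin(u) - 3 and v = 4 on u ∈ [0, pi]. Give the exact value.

On [0, pi], (4*sin(u) - 3) - (4) = 4*sin(u) - 7 is ≤ 0 throughout, so the area is a single integral of |4*sin(u) - 7|.
∫[0,pi] (4*sin(u) - 7) du = 8 - 7*pi; the area of that piece is -8 + 7*pi.

-8 + 7*pi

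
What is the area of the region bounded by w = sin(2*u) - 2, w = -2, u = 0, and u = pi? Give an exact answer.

2

The difference (sin(2*u) - 2) - (-2) = sin(2*u) changes sign at u = pi/2 inside [0, pi], so split the integral there.
∫[0,pi/2] (sin(2*u)) du = 1.
∫[pi/2,pi] (sin(2*u)) du = -1; the area of that piece is 1.
Total area = 1 + 1 = 2.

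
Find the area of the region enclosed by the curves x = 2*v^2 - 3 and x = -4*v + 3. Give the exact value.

64/3

Both boundary curves give x as a function of v, so integrate with respect to v. Setting them equal: 2*v^2 + 4*v - 6 = 0, i.e. 2*(v - 1)*(v + 3) = 0, so they meet at v = -3, 1.
For v in [-3, 1], x = 2*v^2 - 3 is on the left; area = ∫[-3,1] (-(2*v^2 + 4*v - 6)) dv = 64/3.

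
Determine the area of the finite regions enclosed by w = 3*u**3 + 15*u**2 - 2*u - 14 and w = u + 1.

Set the curves equal: 3*u**3 + 15*u**2 - 2*u - 14 = u + 1, so 3*u**3 + 15*u**2 - 3*u - 15 = 0, which factors as 3*(u - 1)*(u + 1)*(u + 5) = 0. The curves meet at u = -5, -1, 1.
On [-5, -1], w = 3*u**3 + 15*u**2 - 2*u - 14 is on top; that piece has area ∫[-5,-1] (3*u**3 + 15*u**2 - 3*u - 15) du = 128.
On [-1, 1], w = u + 1 is on top; that piece has area ∫[-1,1] (-(3*u**3 + 15*u**2 - 3*u - 15)) du = 20.
Total enclosed area = 128 + 20 = 148.

148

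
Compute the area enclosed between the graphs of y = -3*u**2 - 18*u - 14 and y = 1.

32

Set the curves equal: -3*u**2 - 18*u - 14 = 1, so -3*u**2 - 18*u - 15 = 0, which factors as -3*(u + 1)*(u + 5) = 0. The curves meet at u = -5, -1.
On [-5, -1], y = -3*u**2 - 18*u - 14 is on top; that piece has area ∫[-5,-1] (-3*u**2 - 18*u - 15) du = 32.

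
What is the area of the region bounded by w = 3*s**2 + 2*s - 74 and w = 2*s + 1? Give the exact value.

Set the curves equal: 3*s**2 + 2*s - 74 = 2*s + 1, so 3*s**2 - 75 = 0, which factors as 3*(s - 5)*(s + 5) = 0. The curves meet at s = -5, 5.
On [-5, 5], w = 2*s + 1 is on top; that piece has area ∫[-5,5] (-(3*s**2 - 75)) ds = 500.

500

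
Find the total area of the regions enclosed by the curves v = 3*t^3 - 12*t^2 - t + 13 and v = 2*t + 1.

253/4

Set the curves equal: 3*t^3 - 12*t^2 - t + 13 = 2*t + 1, so 3*t^3 - 12*t^2 - 3*t + 12 = 0, which factors as 3*(t - 4)*(t - 1)*(t + 1) = 0. The curves meet at t = -1, 1, 4.
On [-1, 1], v = 3*t^3 - 12*t^2 - t + 13 is on top; that piece has area ∫[-1,1] (3*t^3 - 12*t^2 - 3*t + 12) dt = 16.
On [1, 4], v = 2*t + 1 is on top; that piece has area ∫[1,4] (-(3*t^3 - 12*t^2 - 3*t + 12)) dt = 189/4.
Total enclosed area = 16 + 189/4 = 253/4.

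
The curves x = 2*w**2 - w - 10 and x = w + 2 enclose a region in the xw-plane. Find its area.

125/3

Both boundary curves give x as a function of w, so integrate with respect to w. Setting them equal: 2*w**2 - 2*w - 12 = 0, i.e. 2*(w - 3)*(w + 2) = 0, so they meet at w = -2, 3.
For w in [-2, 3], x = 2*w**2 - w - 10 is on the left; area = ∫[-2,3] (-(2*w**2 - 2*w - 12)) dw = 125/3.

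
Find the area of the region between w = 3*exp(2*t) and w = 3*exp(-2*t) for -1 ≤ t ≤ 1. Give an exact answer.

The difference (3*exp(2*t)) - (3*exp(-2*t)) = 3*exp(2*t) - 3*exp(-2*t) changes sign at t = 0 inside [-1, 1], so split the integral there.
∫[-1,0] (3*exp(2*t) - 3*exp(-2*t)) dt = -3*exp(2)/2 - 3*exp(-2)/2 + 3; the area of that piece is -3 + 3*exp(-2)/2 + 3*exp(2)/2.
∫[0,1] (3*exp(2*t) - 3*exp(-2*t)) dt = -3 + 3*exp(-2)/2 + 3*exp(2)/2.
Total area = (-3 + 3*exp(-2)/2 + 3*exp(2)/2) + (-3 + 3*exp(-2)/2 + 3*exp(2)/2) = -6 + 3*exp(-2) + 3*exp(2).

-6 + 3*exp(-2) + 3*exp(2)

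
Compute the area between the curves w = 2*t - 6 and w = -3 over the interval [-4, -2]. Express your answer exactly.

On [-4, -2], (2*t - 6) - (-3) = 2*t - 3 is ≤ 0 throughout, so the area is a single integral of |2*t - 3|.
∫[-4,-2] (2*t - 3) dt = -18; the area of that piece is 18.

18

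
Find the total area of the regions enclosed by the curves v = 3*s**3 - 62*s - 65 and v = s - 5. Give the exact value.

2997/4

Set the curves equal: 3*s**3 - 62*s - 65 = s - 5, so 3*s**3 - 63*s - 60 = 0, which factors as 3*(s - 5)*(s + 1)*(s + 4) = 0. The curves meet at s = -4, -1, 5.
On [-4, -1], v = 3*s**3 - 62*s - 65 is on top; that piece has area ∫[-4,-1] (3*s**3 - 63*s - 60) ds = 405/4.
On [-1, 5], v = s - 5 is on top; that piece has area ∫[-1,5] (-(3*s**3 - 63*s - 60)) ds = 648.
Total enclosed area = 405/4 + 648 = 2997/4.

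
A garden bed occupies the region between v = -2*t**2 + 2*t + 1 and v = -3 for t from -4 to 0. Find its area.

The difference (-2*t**2 + 2*t + 1) - (-3) = -2*t**2 + 2*t + 4 changes sign at t = -1 inside [-4, 0], so split the integral there.
∫[-4,-1] (-2*t**2 + 2*t + 4) dt = -45; the area of that piece is 45.
∫[-1,0] (-2*t**2 + 2*t + 4) dt = 7/3.
Total area = 45 + 7/3 = 142/3.

142/3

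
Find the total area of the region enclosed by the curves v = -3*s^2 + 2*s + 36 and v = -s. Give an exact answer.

Set the curves equal: -3*s^2 + 2*s + 36 = -s, so -3*s^2 + 3*s + 36 = 0, which factors as -3*(s - 4)*(s + 3) = 0. The curves meet at s = -3, 4.
On [-3, 4], v = -3*s^2 + 2*s + 36 is on top; that piece has area ∫[-3,4] (-3*s^2 + 3*s + 36) ds = 343/2.

343/2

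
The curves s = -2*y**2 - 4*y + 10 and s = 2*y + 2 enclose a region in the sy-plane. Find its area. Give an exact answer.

Both boundary curves give s as a function of y, so integrate with respect to y. Setting them equal: -2*y**2 - 6*y + 8 = 0, i.e. -2*(y - 1)*(y + 4) = 0, so they meet at y = -4, 1.
For y in [-4, 1], s = -2*y**2 - 4*y + 10 is on the right; area = ∫[-4,1] (-2*y**2 - 6*y + 8) dy = 125/3.

125/3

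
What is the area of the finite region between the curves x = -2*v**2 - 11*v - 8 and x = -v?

9

Both boundary curves give x as a function of v, so integrate with respect to v. Setting them equal: -2*v**2 - 10*v - 8 = 0, i.e. -2*(v + 1)*(v + 4) = 0, so they meet at v = -4, -1.
For v in [-4, -1], x = -2*v**2 - 11*v - 8 is on the right; area = ∫[-4,-1] (-2*v**2 - 10*v - 8) dv = 9.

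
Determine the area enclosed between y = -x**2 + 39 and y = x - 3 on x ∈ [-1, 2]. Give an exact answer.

On [-1, 2], (-x**2 + 39) - (x - 3) = -x**2 - x + 42 is ≥ 0 throughout, so the area is a single integral of |-x**2 - x + 42|.
∫[-1,2] (-x**2 - x + 42) dx = 243/2.

243/2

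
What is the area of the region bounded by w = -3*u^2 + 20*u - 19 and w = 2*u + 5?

4

Set the curves equal: -3*u^2 + 20*u - 19 = 2*u + 5, so -3*u^2 + 18*u - 24 = 0, which factors as -3*(u - 4)*(u - 2) = 0. The curves meet at u = 2, 4.
On [2, 4], w = -3*u^2 + 20*u - 19 is on top; that piece has area ∫[2,4] (-3*u^2 + 18*u - 24) du = 4.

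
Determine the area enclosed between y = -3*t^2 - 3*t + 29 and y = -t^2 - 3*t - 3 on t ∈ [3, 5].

16

The difference (-3*t^2 - 3*t + 29) - (-t^2 - 3*t - 3) = -2*t^2 + 32 changes sign at t = 4 inside [3, 5], so split the integral there.
∫[3,4] (-2*t^2 + 32) dt = 22/3.
∫[4,5] (-2*t^2 + 32) dt = -26/3; the area of that piece is 26/3.
Total area = 22/3 + 26/3 = 16.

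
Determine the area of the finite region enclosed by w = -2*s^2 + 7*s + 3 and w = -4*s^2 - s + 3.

Set the curves equal: -2*s^2 + 7*s + 3 = -4*s^2 - s + 3, so 2*s^2 + 8*s = 0, which factors as 2*s*(s + 4) = 0. The curves meet at s = -4, 0.
On [-4, 0], w = -4*s^2 - s + 3 is on top; that piece has area ∫[-4,0] (-(2*s^2 + 8*s)) ds = 64/3.

64/3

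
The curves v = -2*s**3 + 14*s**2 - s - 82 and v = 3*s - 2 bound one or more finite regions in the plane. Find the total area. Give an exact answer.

Set the curves equal: -2*s**3 + 14*s**2 - s - 82 = 3*s - 2, so -2*s**3 + 14*s**2 - 4*s - 80 = 0, which factors as -2*(s - 5)*(s - 4)*(s + 2) = 0. The curves meet at s = -2, 4, 5.
On [-2, 4], v = 3*s - 2 is on top; that piece has area ∫[-2,4] (-(-2*s**3 + 14*s**2 - 4*s - 80)) ds = 288.
On [4, 5], v = -2*s**3 + 14*s**2 - s - 82 is on top; that piece has area ∫[4,5] (-2*s**3 + 14*s**2 - 4*s - 80) ds = 13/6.
Total enclosed area = 288 + 13/6 = 1741/6.

1741/6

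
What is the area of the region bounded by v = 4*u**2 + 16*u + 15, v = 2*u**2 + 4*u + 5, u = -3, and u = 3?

352/3

The difference (4*u**2 + 16*u + 15) - (2*u**2 + 4*u + 5) = 2*u**2 + 12*u + 10 changes sign at u = -1 inside [-3, 3], so split the integral there.
∫[-3,-1] (2*u**2 + 12*u + 10) du = -32/3; the area of that piece is 32/3.
∫[-1,3] (2*u**2 + 12*u + 10) du = 320/3.
Total area = 32/3 + 320/3 = 352/3.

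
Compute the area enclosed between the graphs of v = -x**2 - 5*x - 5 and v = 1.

1/6

Set the curves equal: -x**2 - 5*x - 5 = 1, so -x**2 - 5*x - 6 = 0, which factors as -(x + 2)*(x + 3) = 0. The curves meet at x = -3, -2.
On [-3, -2], v = -x**2 - 5*x - 5 is on top; that piece has area ∫[-3,-2] (-x**2 - 5*x - 6) dx = 1/6.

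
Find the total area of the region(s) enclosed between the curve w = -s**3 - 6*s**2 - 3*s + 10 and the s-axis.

81/2

The curve meets the s-axis where -s**3 - 6*s**2 - 3*s + 10 = 0, i.e. -(s - 1)*(s + 2)*(s + 5) = 0, at s = -5, -2, 1.
On [-5, -2] the curve lies below the axis; ∫[-5,-2] (-s**3 - 6*s**2 - 3*s + 10) ds = -81/4, giving area 81/4.
On [-2, 1] the curve lies above the axis; ∫[-2,1] (-s**3 - 6*s**2 - 3*s + 10) ds = 81/4, giving area 81/4.
Total area = 81/4 + 81/4 = 81/2.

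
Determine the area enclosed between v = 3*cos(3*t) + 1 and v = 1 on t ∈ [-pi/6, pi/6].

On [-pi/6, pi/6], (3*cos(3*t) + 1) - (1) = 3*cos(3*t) is ≥ 0 throughout, so the area is a single integral of |3*cos(3*t)|.
∫[-pi/6,pi/6] (3*cos(3*t)) dt = 2.

2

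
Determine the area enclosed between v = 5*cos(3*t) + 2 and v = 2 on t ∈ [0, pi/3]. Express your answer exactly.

10/3

The difference (5*cos(3*t) + 2) - (2) = 5*cos(3*t) changes sign at t = pi/6 inside [0, pi/3], so split the integral there.
∫[0,pi/6] (5*cos(3*t)) dt = 5/3.
∫[pi/6,pi/3] (5*cos(3*t)) dt = -5/3; the area of that piece is 5/3.
Total area = 5/3 + 5/3 = 10/3.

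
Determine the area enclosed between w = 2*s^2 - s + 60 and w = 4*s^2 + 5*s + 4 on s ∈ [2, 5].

The difference (2*s^2 - s + 60) - (4*s^2 + 5*s + 4) = -2*s^2 - 6*s + 56 changes sign at s = 4 inside [2, 5], so split the integral there.
∫[2,4] (-2*s^2 - 6*s + 56) ds = 116/3.
∫[4,5] (-2*s^2 - 6*s + 56) ds = -35/3; the area of that piece is 35/3.
Total area = 116/3 + 35/3 = 151/3.

151/3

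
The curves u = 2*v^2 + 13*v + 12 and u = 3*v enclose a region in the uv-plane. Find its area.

1/3

Both boundary curves give u as a function of v, so integrate with respect to v. Setting them equal: 2*v^2 + 10*v + 12 = 0, i.e. 2*(v + 2)*(v + 3) = 0, so they meet at v = -3, -2.
For v in [-3, -2], u = 2*v^2 + 13*v + 12 is on the left; area = ∫[-3,-2] (-(2*v^2 + 10*v + 12)) dv = 1/3.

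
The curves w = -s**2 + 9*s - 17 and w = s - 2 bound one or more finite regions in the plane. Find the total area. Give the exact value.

4/3

Set the curves equal: -s**2 + 9*s - 17 = s - 2, so -s**2 + 8*s - 15 = 0, which factors as -(s - 5)*(s - 3) = 0. The curves meet at s = 3, 5.
On [3, 5], w = -s**2 + 9*s - 17 is on top; that piece has area ∫[3,5] (-s**2 + 8*s - 15) ds = 4/3.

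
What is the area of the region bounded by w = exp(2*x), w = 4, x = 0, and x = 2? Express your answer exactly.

-23/2 + 8*log(2) + exp(4)/2

The difference (exp(2*x)) - (4) = exp(2*x) - 4 changes sign at x = log(2) inside [0, 2], so split the integral there.
∫[0,log(2)] (exp(2*x) - 4) dx = 3/2 - log(16); the area of that piece is -3/2 + log(16).
∫[log(2),2] (exp(2*x) - 4) dx = -10 + 4*log(2) + exp(4)/2.
Total area = (-3/2 + log(16)) + (-10 + 4*log(2) + exp(4)/2) = -23/2 + 8*log(2) + exp(4)/2.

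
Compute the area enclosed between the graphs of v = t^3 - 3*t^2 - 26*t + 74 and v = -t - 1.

524

Set the curves equal: t^3 - 3*t^2 - 26*t + 74 = -t - 1, so t^3 - 3*t^2 - 25*t + 75 = 0, which factors as (t - 5)*(t - 3)*(t + 5) = 0. The curves meet at t = -5, 3, 5.
On [-5, 3], v = t^3 - 3*t^2 - 26*t + 74 is on top; that piece has area ∫[-5,3] (t^3 - 3*t^2 - 25*t + 75) dt = 512.
On [3, 5], v = -t - 1 is on top; that piece has area ∫[3,5] (-(t^3 - 3*t^2 - 25*t + 75)) dt = 12.
Total enclosed area = 512 + 12 = 524.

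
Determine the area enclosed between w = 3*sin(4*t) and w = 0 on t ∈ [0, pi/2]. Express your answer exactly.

The difference (3*sin(4*t)) - (0) = 3*sin(4*t) changes sign at t = pi/4 inside [0, pi/2], so split the integral there.
∫[0,pi/4] (3*sin(4*t)) dt = 3/2.
∫[pi/4,pi/2] (3*sin(4*t)) dt = -3/2; the area of that piece is 3/2.
Total area = 3/2 + 3/2 = 3.

3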